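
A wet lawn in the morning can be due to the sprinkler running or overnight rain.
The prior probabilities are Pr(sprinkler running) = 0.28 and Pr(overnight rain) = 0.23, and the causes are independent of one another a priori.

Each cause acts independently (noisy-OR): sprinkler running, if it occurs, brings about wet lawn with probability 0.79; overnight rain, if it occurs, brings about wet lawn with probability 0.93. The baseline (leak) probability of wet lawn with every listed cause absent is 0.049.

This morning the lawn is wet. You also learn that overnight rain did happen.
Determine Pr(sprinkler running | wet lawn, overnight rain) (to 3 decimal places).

Under noisy-OR, P(wet lawn | causes) = 1 − (1−0.049)·∏(1−qᵢ) over the active causes.
P(wet lawn | overnight rain) = 0.93343·0.72 + 0.98602·0.28 = 0.672070 + 0.276086 = 0.948156
The sprinkler running-present share is 0.98602·0.28 = 0.276086.
Hence the posterior is 0.276086/0.948156 ≈ 0.291.

Pr(sprinkler running | wet lawn, overnight rain) ≈ 0.291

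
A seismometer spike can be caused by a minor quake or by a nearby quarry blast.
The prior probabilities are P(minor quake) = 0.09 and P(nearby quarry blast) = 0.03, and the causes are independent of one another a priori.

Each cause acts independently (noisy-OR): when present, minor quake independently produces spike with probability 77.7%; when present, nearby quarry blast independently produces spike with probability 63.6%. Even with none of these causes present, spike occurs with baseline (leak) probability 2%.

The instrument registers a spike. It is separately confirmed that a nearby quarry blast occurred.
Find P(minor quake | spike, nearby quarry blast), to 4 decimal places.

Under noisy-OR, P(spike | causes) = 1 − (1−0.02)·∏(1−qᵢ) over the active causes.
Sum P(spike|·) weighted by the priors over both values of minor quake:
  P(spike | nearby quarry blast) = 0.64328·0.91 + 0.920451·0.09
        = 0.585385 + 0.082841 = 0.668226
Keeping only the minor quake-present terms gives 0.082841, so
  P(minor quake | spike, nearby quarry blast) = 0.082841 / 0.668226 ≈ 0.1240

P(minor quake | spike, nearby quarry blast) ≈ 0.1240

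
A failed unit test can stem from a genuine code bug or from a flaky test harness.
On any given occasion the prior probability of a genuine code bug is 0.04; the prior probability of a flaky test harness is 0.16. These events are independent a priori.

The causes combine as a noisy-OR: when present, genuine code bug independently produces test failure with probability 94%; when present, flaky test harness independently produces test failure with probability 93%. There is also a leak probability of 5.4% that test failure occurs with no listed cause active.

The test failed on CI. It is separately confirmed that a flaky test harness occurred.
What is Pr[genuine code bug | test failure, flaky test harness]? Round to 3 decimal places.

Under noisy-OR, P(test failure | causes) = 1 − (1−0.054)·∏(1−qᵢ) over the active causes.
Weight on genuine code bug=true, given the evidence: 0.996027·0.04 = 0.039841
The normalizing constant is 0.93378·0.96 + 0.996027·0.04 = 0.936270
P(genuine code bug | test failure, flaky test harness) = 0.039841/0.936270 ≈ 0.043

Pr[genuine code bug | test failure, flaky test harness] ≈ 0.043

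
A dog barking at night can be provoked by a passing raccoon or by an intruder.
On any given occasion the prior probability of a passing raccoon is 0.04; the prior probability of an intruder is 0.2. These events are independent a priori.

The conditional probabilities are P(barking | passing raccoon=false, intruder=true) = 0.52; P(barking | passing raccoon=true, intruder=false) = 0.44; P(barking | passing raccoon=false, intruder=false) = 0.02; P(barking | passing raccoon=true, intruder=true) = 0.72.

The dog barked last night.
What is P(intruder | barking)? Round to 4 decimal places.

P(intruder | barking) ≈ 0.7820

By total probability over the 4 (passing raccoon, intruder) configurations:
  P(barking) = 0.02·0.96·0.8 + 0.52·0.96·0.2 + 0.44·0.04·0.8 + 0.72·0.04·0.2
        = 0.015360 + 0.099840 + 0.014080 + 0.005760 = 0.135040
Configurations with intruder contribute 0.105600, so
  P(intruder | barking) = 0.105600 / 0.135040 ≈ 0.7820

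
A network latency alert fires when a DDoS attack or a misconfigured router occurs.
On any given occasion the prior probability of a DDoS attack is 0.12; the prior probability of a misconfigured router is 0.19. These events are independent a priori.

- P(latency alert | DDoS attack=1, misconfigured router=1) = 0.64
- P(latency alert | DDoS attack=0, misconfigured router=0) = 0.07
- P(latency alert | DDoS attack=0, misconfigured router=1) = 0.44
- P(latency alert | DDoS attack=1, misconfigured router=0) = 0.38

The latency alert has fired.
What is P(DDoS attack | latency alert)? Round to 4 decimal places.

P(DDoS attack | latency alert) ≈ 0.2945

P(latency alert) = 0.07×0.88×0.81 + 0.44×0.88×0.19 + 0.38×0.12×0.81 + 0.64×0.12×0.19 = 0.049896 + 0.073568 + 0.036936 + 0.014592 = 0.174992
Of this, 0.051528 comes from 0.036936 + 0.014592 (the DDoS attack=true cases).
P(DDoS attack | latency alert) = 0.051528 / 0.174992 ≈ 0.2945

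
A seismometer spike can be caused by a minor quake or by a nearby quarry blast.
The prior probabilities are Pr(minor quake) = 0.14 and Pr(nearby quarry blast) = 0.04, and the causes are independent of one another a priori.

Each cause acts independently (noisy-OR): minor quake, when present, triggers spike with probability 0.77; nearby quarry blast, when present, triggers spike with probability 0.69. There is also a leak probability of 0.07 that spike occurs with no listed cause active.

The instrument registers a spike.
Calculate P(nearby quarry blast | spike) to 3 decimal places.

Under noisy-OR, P(spike | causes) = 1 − (1−0.07)·∏(1−qᵢ) over the active causes.
Weight on nearby quarry blast=true, given the evidence: 0.024482 + 0.005229 = 0.029711
Normalizer over all consistent configurations: 0.07*0.86*0.96 + 0.7117*0.86*0.04 + 0.7861*0.14*0.96 + 0.933691*0.14*0.04 = 0.193155
P(nearby quarry blast | spike) = 0.029711/0.193155 ≈ 0.154

P(nearby quarry blast | spike) ≈ 0.154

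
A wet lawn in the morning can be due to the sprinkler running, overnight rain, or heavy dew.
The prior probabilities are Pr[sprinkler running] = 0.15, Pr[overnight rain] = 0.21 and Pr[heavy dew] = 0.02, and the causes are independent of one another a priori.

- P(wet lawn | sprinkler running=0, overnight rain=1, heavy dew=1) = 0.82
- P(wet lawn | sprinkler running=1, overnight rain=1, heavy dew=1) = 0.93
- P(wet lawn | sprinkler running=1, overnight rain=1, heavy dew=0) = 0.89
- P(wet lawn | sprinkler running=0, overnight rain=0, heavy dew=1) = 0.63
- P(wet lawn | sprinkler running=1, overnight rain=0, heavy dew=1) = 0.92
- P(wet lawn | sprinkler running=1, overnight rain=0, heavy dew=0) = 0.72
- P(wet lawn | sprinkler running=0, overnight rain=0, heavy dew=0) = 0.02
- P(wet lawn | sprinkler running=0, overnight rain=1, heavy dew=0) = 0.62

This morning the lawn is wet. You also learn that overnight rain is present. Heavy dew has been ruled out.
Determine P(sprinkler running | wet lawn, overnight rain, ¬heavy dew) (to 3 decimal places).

For the numerator, keep only sprinkler running=true terms: 0.89*0.15 = 0.133500
The normalizing constant is 0.62*0.85 + 0.89*0.15 = 0.660500
P(sprinkler running | wet lawn, overnight rain, ¬heavy dew) = 0.133500/0.660500 ≈ 0.202

P(sprinkler running | wet lawn, overnight rain, ¬heavy dew) ≈ 0.202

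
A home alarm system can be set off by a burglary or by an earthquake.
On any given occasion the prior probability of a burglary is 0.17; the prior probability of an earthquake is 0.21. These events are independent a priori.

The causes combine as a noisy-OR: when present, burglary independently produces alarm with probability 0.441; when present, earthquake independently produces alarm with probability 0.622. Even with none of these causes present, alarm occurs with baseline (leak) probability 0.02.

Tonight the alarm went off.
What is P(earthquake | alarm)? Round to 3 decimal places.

Under noisy-OR, P(alarm | causes) = 1 − (1−0.02)·∏(1−qᵢ) over the active causes.
Enumerate the 4 (burglary, earthquake) configurations and weight by the priors:
  P(alarm) = 0.02·0.83·0.79 + 0.62956·0.83·0.21 + 0.45218·0.17·0.79 + 0.792924·0.17·0.21
        = 0.013114 + 0.109732 + 0.060728 + 0.028307 = 0.211881
The terms with earthquake present sum to 0.138039, so
  P(earthquake | alarm) = 0.138039 / 0.211881 ≈ 0.651

P(earthquake | alarm) ≈ 0.651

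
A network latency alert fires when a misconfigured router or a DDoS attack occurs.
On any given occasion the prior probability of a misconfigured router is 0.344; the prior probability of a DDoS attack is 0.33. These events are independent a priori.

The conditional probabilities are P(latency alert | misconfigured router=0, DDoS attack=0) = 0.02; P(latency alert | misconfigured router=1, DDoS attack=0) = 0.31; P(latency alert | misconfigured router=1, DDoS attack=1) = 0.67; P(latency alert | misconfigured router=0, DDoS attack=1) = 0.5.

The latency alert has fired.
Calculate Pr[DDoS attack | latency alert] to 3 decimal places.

P(latency alert) = 0.02*0.656*0.67 + 0.5*0.656*0.33 + 0.31*0.344*0.67 + 0.67*0.344*0.33 = 0.008790 + 0.108240 + 0.071449 + 0.076058 = 0.264537
Of this, 0.184298 comes from 0.108240 + 0.076058 (the DDoS attack=true cases).
Hence the posterior is 0.184298/0.264537 ≈ 0.697.

Pr[DDoS attack | latency alert] ≈ 0.697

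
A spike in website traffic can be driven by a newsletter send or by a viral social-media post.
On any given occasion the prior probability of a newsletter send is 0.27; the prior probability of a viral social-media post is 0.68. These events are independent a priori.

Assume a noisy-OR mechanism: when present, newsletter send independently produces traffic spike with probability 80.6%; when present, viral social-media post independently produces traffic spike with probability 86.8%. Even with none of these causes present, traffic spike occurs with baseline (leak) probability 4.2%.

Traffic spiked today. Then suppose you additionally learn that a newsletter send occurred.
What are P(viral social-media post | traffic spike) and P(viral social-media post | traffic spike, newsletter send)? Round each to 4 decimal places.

Under noisy-OR, P(traffic spike | causes) = 1 − (1−0.042)·∏(1−qᵢ) over the active causes.
P(traffic spike) = 0.042·0.73·0.32 + 0.873544·0.73·0.68 + 0.814148·0.27·0.32 + 0.975468·0.27·0.68 = 0.009811 + 0.433627 + 0.070342 + 0.179096 = 0.692876
Of this, 0.612723 comes from 0.433627 + 0.179096 (the viral social-media post=true cases).
So P(viral social-media post | traffic spike) = 0.612723/0.692876 ≈ 0.8843.

Now condition on the additional information:
Weight on viral social-media post=true, given the evidence: 0.975468*0.68 = 0.663318
Normalizer over all consistent configurations: 0.814148*0.32 + 0.975468*0.68 = 0.923845
Posterior = 0.663318 / 0.923845 ≈ 0.7180

P(viral social-media post | traffic spike) ≈ 0.8843; P(viral social-media post | traffic spike, newsletter send) ≈ 0.7180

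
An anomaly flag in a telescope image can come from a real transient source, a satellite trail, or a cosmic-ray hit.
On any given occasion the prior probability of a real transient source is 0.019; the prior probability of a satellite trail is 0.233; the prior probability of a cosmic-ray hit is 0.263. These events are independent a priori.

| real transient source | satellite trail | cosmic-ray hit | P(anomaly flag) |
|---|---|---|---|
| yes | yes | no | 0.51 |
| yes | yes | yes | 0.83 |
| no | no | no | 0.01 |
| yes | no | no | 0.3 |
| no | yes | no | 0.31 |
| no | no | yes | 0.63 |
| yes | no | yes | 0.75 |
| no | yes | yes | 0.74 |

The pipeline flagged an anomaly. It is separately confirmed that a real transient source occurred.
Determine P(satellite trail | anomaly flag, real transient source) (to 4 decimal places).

P(satellite trail | anomaly flag, real transient source) ≈ 0.3014

For the numerator, keep only satellite trail=true terms: 0.087578 + 0.050862 = 0.138440
The normalizing constant is 0.3*0.767*0.737 + 0.75*0.767*0.263 + 0.51*0.233*0.737 + 0.83*0.233*0.263 = 0.459315
Posterior = 0.138440 / 0.459315 ≈ 0.3014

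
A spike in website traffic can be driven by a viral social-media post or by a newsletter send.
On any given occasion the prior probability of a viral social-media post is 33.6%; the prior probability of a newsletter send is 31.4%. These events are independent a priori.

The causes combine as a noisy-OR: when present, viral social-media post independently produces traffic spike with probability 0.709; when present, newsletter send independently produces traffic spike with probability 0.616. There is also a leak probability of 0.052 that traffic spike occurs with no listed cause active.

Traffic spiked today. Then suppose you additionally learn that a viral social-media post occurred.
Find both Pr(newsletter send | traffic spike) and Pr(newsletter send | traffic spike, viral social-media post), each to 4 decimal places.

Pr(newsletter send | traffic spike) ≈ 0.5435; Pr(newsletter send | traffic spike, viral social-media post) ≈ 0.3611

Under noisy-OR, P(traffic spike | causes) = 1 − (1−0.052)·∏(1−qᵢ) over the active causes.
P(traffic spike) = 0.052·0.664·0.686 + 0.635968·0.664·0.314 + 0.724132·0.336·0.686 + 0.894067·0.336·0.314 = 0.023686 + 0.132597 + 0.166910 + 0.094328 = 0.417521
The newsletter send-present share is 0.132597 + 0.094328 = 0.226925.
P(newsletter send | traffic spike) = 0.226925 / 0.417521 ≈ 0.5435

With the extra evidence:
Sum P(traffic spike|·) weighted by the priors over both values of newsletter send:
  P(traffic spike | viral social-media post) = 0.724132·0.686 + 0.894067·0.314
        = 0.496755 + 0.280737 = 0.777492
The terms with newsletter send present sum to 0.280737, so
  P(newsletter send | traffic spike, viral social-media post) = 0.280737 / 0.777492 ≈ 0.3611
Conditioning on viral social-media post lowers the posterior on newsletter send: the classic explaining-away effect in a common-effect structure.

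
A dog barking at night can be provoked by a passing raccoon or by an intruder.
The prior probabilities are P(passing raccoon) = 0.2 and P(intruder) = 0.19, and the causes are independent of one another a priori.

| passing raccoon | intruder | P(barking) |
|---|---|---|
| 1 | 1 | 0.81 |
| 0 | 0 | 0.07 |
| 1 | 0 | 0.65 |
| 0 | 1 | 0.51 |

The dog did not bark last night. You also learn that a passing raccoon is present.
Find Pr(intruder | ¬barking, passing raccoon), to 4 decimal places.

P(¬barking | passing raccoon) = 0.35*0.81 + 0.19*0.19 = 0.283500 + 0.036100 = 0.319600
Of this, 0.036100 comes from 0.19*0.19 (the intruder=true cases).
P(intruder | ¬barking, passing raccoon) = 0.036100 / 0.319600 ≈ 0.1130

Pr(intruder | ¬barking, passing raccoon) ≈ 0.1130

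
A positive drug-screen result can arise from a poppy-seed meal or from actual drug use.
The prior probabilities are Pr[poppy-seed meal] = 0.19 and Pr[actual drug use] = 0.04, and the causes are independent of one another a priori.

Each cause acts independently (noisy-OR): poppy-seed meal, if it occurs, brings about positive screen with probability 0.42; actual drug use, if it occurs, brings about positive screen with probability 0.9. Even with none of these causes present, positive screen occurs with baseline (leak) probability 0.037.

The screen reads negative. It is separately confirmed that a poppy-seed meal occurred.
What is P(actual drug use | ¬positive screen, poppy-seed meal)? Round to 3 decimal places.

P(actual drug use | ¬positive screen, poppy-seed meal) ≈ 0.004

Under noisy-OR, P(positive screen | causes) = 1 − (1−0.037)·∏(1−qᵢ) over the active causes.
For the numerator, keep only actual drug use=true terms: 0.055854·0.04 = 0.002234
The normalizing constant is 0.55854·0.96 + 0.055854·0.04 = 0.538432
Posterior = 0.002234 / 0.538432 ≈ 0.004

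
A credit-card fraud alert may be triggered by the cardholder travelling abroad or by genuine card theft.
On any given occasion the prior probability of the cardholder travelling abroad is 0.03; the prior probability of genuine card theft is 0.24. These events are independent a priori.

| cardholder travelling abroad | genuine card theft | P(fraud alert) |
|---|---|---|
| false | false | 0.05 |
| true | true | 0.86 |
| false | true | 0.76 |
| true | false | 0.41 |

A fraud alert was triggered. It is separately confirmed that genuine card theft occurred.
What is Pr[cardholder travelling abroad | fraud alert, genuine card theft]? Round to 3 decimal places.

Numerator (weight on configurations with cardholder travelling abroad): 0.86×0.03 = 0.025800
Denominator P(fraud alert | genuine card theft): 0.76×0.97 + 0.86×0.03 = 0.763000
Posterior = 0.025800 / 0.763000 ≈ 0.034

Pr[cardholder travelling abroad | fraud alert, genuine card theft] ≈ 0.034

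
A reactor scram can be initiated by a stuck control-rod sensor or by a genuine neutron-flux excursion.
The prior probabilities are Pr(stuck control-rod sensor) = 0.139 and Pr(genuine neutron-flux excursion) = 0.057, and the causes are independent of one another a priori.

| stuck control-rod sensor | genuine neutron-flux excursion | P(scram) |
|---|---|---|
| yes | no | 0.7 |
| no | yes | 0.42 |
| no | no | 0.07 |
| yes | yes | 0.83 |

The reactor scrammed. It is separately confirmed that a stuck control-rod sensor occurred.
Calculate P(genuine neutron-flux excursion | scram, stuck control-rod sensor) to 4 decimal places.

Sum P(scram|·) weighted by the priors over both values of genuine neutron-flux excursion:
  P(scram | stuck control-rod sensor) = 0.7×0.943 + 0.83×0.057
        = 0.660100 + 0.047310 = 0.707410
The terms with genuine neutron-flux excursion present sum to 0.047310, so
  P(genuine neutron-flux excursion | scram, stuck control-rod sensor) = 0.047310 / 0.707410 ≈ 0.0669

P(genuine neutron-flux excursion | scram, stuck control-rod sensor) ≈ 0.0669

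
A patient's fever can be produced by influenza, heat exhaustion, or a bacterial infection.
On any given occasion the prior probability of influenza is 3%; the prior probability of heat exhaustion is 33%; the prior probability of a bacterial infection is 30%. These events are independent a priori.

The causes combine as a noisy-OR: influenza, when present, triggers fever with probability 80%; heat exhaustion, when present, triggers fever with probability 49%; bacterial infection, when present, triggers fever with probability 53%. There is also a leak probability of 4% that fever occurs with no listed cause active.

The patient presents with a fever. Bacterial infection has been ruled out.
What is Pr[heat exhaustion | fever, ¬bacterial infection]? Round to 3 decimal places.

Under noisy-OR, P(fever | causes) = 1 − (1−0.04)·∏(1−qᵢ) over the active causes.
P(fever | ¬bacterial infection) = 0.04×0.97×0.67 + 0.5104×0.97×0.33 + 0.808×0.03×0.67 + 0.90208×0.03×0.33 = 0.025996 + 0.163379 + 0.016241 + 0.008931 = 0.214547
Of this, 0.172310 comes from 0.163379 + 0.008931 (the heat exhaustion=true cases).
So P(heat exhaustion | fever, ¬bacterial infection) = 0.172310/0.214547 ≈ 0.803.

Pr[heat exhaustion | fever, ¬bacterial infection] ≈ 0.803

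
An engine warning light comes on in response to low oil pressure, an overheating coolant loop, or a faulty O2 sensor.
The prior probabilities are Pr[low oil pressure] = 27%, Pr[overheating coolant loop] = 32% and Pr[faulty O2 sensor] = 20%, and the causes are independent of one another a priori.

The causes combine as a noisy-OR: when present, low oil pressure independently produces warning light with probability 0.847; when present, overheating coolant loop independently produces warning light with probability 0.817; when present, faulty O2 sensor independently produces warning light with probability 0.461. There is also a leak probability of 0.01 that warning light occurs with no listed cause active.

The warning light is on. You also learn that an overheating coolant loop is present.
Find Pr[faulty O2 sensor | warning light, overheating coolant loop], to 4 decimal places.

Under noisy-OR, P(warning light | causes) = 1 − (1−0.01)·∏(1−qᵢ) over the active causes.
For the numerator, keep only faulty O2 sensor=true terms: 0.131743 + 0.053193 = 0.184936
Denominator P(warning light | overheating coolant loop): 0.81883·0.73·0.8 + 0.902349·0.73·0.2 + 0.972281·0.27·0.8 + 0.985059·0.27·0.2 = 0.873146
Posterior = 0.184936 / 0.873146 ≈ 0.2118

Pr[faulty O2 sensor | warning light, overheating coolant loop] ≈ 0.2118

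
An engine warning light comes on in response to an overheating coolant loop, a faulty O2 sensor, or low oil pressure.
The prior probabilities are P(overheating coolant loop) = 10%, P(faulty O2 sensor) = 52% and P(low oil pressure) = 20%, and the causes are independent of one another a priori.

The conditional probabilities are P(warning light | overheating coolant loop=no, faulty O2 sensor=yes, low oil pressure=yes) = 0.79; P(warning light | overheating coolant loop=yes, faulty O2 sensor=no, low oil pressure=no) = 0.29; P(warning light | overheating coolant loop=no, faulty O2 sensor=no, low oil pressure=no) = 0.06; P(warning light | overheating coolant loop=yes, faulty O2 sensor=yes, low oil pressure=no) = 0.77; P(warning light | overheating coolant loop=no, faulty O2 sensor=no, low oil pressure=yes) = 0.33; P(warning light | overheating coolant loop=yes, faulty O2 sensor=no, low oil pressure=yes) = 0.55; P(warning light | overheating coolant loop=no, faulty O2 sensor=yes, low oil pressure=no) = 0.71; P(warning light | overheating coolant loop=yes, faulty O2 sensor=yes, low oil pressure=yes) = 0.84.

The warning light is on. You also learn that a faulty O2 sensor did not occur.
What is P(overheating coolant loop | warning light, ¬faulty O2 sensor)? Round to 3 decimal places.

P(overheating coolant loop | warning light, ¬faulty O2 sensor) ≈ 0.250

Numerator (weight on configurations with overheating coolant loop): 0.023200 + 0.011000 = 0.034200
Normalizer over all consistent configurations: 0.06·0.9·0.8 + 0.33·0.9·0.2 + 0.29·0.1·0.8 + 0.55·0.1·0.2 = 0.136800
P(overheating coolant loop | warning light, ¬faulty O2 sensor) = 0.034200/0.136800 ≈ 0.250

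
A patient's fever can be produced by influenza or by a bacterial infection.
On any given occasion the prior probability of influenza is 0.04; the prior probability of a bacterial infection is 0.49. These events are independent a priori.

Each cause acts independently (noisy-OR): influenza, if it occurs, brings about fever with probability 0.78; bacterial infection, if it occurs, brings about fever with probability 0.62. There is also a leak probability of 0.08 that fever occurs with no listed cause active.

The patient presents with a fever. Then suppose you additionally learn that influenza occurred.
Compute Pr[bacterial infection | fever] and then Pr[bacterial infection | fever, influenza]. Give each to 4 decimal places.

Pr[bacterial infection | fever] ≈ 0.8539; Pr[bacterial infection | fever, influenza] ≈ 0.5265

Under noisy-OR, P(fever | causes) = 1 − (1−0.08)·∏(1−qᵢ) over the active causes.
By total probability over the 4 (influenza, bacterial infection) configurations:
  P(fever) = 0.08·0.96·0.51 + 0.6504·0.96·0.49 + 0.7976·0.04·0.51 + 0.923088·0.04·0.49
        = 0.039168 + 0.305948 + 0.016271 + 0.018093 = 0.379480
Configurations with bacterial infection contribute 0.324041, so
  P(bacterial infection | fever) = 0.324041 / 0.379480 ≈ 0.8539

With the extra evidence:
P(fever | influenza) = 0.7976*0.51 + 0.923088*0.49 = 0.406776 + 0.452313 = 0.859089
Of this, 0.452313 comes from 0.923088*0.49 (the bacterial infection=true cases).
Hence the posterior is 0.452313/0.859089 ≈ 0.5265.
The drop from 0.8539 to 0.5265 is the explaining-away (discounting) effect.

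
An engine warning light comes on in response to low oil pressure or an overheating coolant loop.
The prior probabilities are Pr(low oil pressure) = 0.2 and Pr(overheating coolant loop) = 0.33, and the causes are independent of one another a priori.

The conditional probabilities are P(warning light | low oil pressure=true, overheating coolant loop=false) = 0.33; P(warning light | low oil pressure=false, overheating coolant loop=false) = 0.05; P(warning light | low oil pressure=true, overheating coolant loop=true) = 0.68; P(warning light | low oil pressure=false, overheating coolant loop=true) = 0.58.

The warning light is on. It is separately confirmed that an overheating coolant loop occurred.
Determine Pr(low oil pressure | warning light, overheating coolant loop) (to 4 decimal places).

Pr(low oil pressure | warning light, overheating coolant loop) ≈ 0.2267

By total probability over both values of low oil pressure:
  P(warning light | overheating coolant loop) = 0.58×0.8 + 0.68×0.2
        = 0.464000 + 0.136000 = 0.600000
The terms with low oil pressure present sum to 0.136000, so
  P(low oil pressure | warning light, overheating coolant loop) = 0.136000 / 0.600000 ≈ 0.2267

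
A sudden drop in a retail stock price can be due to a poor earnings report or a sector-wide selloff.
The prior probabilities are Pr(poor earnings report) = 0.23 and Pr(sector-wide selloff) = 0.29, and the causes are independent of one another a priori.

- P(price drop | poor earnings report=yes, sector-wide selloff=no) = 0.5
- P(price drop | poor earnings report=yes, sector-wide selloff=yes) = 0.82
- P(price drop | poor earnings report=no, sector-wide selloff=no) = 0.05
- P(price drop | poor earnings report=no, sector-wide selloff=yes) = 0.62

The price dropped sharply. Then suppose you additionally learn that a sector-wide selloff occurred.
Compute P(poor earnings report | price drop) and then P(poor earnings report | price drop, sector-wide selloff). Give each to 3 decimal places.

P(poor earnings report | price drop) ≈ 0.451; P(poor earnings report | price drop, sector-wide selloff) ≈ 0.283

P(price drop) = 0.05×0.77×0.71 + 0.62×0.77×0.29 + 0.5×0.23×0.71 + 0.82×0.23×0.29 = 0.027335 + 0.138446 + 0.081650 + 0.054694 = 0.302125
Of this, 0.136344 comes from 0.081650 + 0.054694 (the poor earnings report=true cases).
P(poor earnings report | price drop) = 0.136344 / 0.302125 ≈ 0.451

Now condition on the additional information:
For the numerator, keep only poor earnings report=true terms: 0.82·0.23 = 0.188600
The normalizing constant is 0.62·0.77 + 0.82·0.23 = 0.666000
Posterior = 0.188600 / 0.666000 ≈ 0.283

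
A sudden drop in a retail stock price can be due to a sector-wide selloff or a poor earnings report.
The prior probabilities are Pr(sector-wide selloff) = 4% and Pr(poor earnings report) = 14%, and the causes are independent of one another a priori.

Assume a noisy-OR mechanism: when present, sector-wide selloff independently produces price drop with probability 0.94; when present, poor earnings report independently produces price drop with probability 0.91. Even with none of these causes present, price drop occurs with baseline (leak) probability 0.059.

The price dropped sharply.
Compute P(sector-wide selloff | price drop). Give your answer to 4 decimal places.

Under noisy-OR, P(price drop | causes) = 1 − (1−0.059)·∏(1−qᵢ) over the active causes.
Enumerate the 4 (sector-wide selloff, poor earnings report) configurations and weight by the priors:
  P(price drop) = 0.059*0.96*0.86 + 0.91531*0.96*0.14 + 0.94354*0.04*0.86 + 0.994919*0.04*0.14
        = 0.048710 + 0.123018 + 0.032458 + 0.005572 = 0.209758
Keeping only the sector-wide selloff-present terms gives 0.038030, so
  P(sector-wide selloff | price drop) = 0.038030 / 0.209758 ≈ 0.1813

P(sector-wide selloff | price drop) ≈ 0.1813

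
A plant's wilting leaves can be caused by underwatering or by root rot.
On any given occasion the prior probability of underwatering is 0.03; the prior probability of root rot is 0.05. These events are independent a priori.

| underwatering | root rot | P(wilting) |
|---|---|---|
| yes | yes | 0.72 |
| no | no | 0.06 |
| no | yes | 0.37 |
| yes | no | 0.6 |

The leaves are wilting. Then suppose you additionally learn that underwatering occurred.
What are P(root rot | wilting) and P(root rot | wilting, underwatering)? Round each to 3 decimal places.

P(root rot | wilting) ≈ 0.208; P(root rot | wilting, underwatering) ≈ 0.059

P(wilting) = 0.06*0.97*0.95 + 0.37*0.97*0.05 + 0.6*0.03*0.95 + 0.72*0.03*0.05 = 0.055290 + 0.017945 + 0.017100 + 0.001080 = 0.091415
The root rot-present share is 0.017945 + 0.001080 = 0.019025.
P(root rot | wilting) = 0.019025 / 0.091415 ≈ 0.208

Now also conditioning on underwatering=true:
Enumerate both values of root rot and weight by the priors:
  P(wilting | underwatering) = 0.6·0.95 + 0.72·0.05
        = 0.570000 + 0.036000 = 0.606000
The terms with root rot present sum to 0.036000, so
  P(root rot | wilting, underwatering) = 0.036000 / 0.606000 ≈ 0.059
This is intercausal reasoning (explaining away): once underwatering accounts for the wilting, root rot becomes less likely.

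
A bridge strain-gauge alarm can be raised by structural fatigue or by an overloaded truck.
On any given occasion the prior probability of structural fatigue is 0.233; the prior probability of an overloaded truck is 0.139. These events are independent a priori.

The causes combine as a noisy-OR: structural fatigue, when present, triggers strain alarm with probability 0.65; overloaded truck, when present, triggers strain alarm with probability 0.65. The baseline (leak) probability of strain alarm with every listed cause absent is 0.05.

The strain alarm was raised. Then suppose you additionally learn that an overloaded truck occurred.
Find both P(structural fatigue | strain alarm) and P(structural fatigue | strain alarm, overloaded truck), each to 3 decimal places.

P(structural fatigue | strain alarm) ≈ 0.609; P(structural fatigue | strain alarm, overloaded truck) ≈ 0.287

Under noisy-OR, P(strain alarm | causes) = 1 − (1−0.05)·∏(1−qᵢ) over the active causes.
By total probability over the 4 (structural fatigue, overloaded truck) configurations:
  P(strain alarm) = 0.05*0.767*0.861 + 0.6675*0.767*0.139 + 0.6675*0.233*0.861 + 0.883625*0.233*0.139
        = 0.033019 + 0.071164 + 0.133909 + 0.028618 = 0.266710
The terms with structural fatigue present sum to 0.162527, so
  P(structural fatigue | strain alarm) = 0.162527 / 0.266710 ≈ 0.609

With the extra evidence:
For the numerator, keep only structural fatigue=true terms: 0.883625×0.233 = 0.205885
Normalizer over all consistent configurations: 0.6675×0.767 + 0.883625×0.233 = 0.717857
Posterior = 0.205885 / 0.717857 ≈ 0.287
The drop from 0.609 to 0.287 is the explaining-away (discounting) effect.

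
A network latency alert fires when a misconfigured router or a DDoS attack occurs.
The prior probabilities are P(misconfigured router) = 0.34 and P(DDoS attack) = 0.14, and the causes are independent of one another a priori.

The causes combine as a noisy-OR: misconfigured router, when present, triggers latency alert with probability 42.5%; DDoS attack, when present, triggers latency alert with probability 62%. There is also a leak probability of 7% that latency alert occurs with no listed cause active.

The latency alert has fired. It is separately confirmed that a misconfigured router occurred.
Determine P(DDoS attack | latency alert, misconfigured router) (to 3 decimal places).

P(DDoS attack | latency alert, misconfigured router) ≈ 0.218

Under noisy-OR, P(latency alert | causes) = 1 − (1−0.07)·∏(1−qᵢ) over the active causes.
By total probability over both values of DDoS attack:
  P(latency alert | misconfigured router) = 0.46525·0.86 + 0.796795·0.14
        = 0.400115 + 0.111551 = 0.511666
Keeping only the DDoS attack-present terms gives 0.111551, so
  P(DDoS attack | latency alert, misconfigured router) = 0.111551 / 0.511666 ≈ 0.218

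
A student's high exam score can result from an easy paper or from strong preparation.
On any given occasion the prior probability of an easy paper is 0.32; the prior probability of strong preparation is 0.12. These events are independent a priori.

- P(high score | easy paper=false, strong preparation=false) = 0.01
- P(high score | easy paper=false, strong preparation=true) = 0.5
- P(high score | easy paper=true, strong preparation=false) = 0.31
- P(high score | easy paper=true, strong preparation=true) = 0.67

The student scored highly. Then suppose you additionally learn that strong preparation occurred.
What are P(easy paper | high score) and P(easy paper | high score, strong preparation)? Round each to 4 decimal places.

P(high score) = 0.01×0.68×0.88 + 0.5×0.68×0.12 + 0.31×0.32×0.88 + 0.67×0.32×0.12 = 0.005984 + 0.040800 + 0.087296 + 0.025728 = 0.159808
Of this, 0.113024 comes from 0.087296 + 0.025728 (the easy paper=true cases).
So P(easy paper | high score) = 0.113024/0.159808 ≈ 0.7072.

Now condition on the additional information:
P(high score | strong preparation) = 0.5·0.68 + 0.67·0.32 = 0.340000 + 0.214400 = 0.554400
The easy paper-present share is 0.67·0.32 = 0.214400.
So P(easy paper | high score, strong preparation) = 0.214400/0.554400 ≈ 0.3867.

P(easy paper | high score) ≈ 0.7072; P(easy paper | high score, strong preparation) ≈ 0.3867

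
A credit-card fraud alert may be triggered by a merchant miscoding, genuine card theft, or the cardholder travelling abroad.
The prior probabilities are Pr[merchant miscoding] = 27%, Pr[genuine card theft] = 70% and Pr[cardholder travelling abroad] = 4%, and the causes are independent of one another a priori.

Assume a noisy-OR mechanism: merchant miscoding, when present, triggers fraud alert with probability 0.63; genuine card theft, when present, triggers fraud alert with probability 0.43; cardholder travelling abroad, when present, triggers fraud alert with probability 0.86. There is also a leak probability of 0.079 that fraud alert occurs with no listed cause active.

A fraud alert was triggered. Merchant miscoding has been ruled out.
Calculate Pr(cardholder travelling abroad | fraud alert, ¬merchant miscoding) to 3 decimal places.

Pr(cardholder travelling abroad | fraud alert, ¬merchant miscoding) ≈ 0.096

Under noisy-OR, P(fraud alert | causes) = 1 − (1−0.079)·∏(1−qᵢ) over the active causes.
Weight on cardholder travelling abroad=true, given the evidence: 0.010453 + 0.025942 = 0.036395
Denominator P(fraud alert | ¬merchant miscoding): 0.079*0.3*0.96 + 0.87106*0.3*0.04 + 0.47503*0.7*0.96 + 0.926504*0.7*0.04 = 0.378367
Posterior = 0.036395 / 0.378367 ≈ 0.096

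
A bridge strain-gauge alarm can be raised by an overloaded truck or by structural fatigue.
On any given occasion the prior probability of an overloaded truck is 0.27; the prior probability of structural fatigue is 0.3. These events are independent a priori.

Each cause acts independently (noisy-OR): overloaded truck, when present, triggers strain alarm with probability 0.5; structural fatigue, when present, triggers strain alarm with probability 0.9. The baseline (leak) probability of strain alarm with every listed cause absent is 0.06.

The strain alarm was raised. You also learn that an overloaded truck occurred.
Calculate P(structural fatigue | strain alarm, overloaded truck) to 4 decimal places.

P(structural fatigue | strain alarm, overloaded truck) ≈ 0.4352

Under noisy-OR, P(strain alarm | causes) = 1 − (1−0.06)·∏(1−qᵢ) over the active causes.
By total probability over both values of structural fatigue:
  P(strain alarm | overloaded truck) = 0.53·0.7 + 0.953·0.3
        = 0.371000 + 0.285900 = 0.656900
Configurations with structural fatigue contribute 0.285900, so
  P(structural fatigue | strain alarm, overloaded truck) = 0.285900 / 0.656900 ≈ 0.4352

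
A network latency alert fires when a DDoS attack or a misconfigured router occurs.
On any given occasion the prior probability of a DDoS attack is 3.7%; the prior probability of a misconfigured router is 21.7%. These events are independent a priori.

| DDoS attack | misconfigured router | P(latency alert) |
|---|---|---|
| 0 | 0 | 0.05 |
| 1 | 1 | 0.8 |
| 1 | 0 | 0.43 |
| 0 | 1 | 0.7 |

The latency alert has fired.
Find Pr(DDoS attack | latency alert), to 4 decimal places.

Pr(DDoS attack | latency alert) ≈ 0.0931

Numerator (weight on configurations with DDoS attack): 0.012458 + 0.006423 = 0.018881
Denominator P(latency alert): 0.05*0.963*0.783 + 0.7*0.963*0.217 + 0.43*0.037*0.783 + 0.8*0.037*0.217 = 0.202862
P(DDoS attack | latency alert) = 0.018881/0.202862 ≈ 0.0931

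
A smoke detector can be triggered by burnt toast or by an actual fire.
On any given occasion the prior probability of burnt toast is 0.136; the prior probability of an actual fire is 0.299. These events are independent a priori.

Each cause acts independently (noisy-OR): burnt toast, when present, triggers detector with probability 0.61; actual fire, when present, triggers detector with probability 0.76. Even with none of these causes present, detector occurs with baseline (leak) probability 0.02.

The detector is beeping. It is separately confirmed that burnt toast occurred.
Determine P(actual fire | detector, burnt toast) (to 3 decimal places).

Under noisy-OR, P(detector | causes) = 1 − (1−0.02)·∏(1−qᵢ) over the active causes.
P(detector | burnt toast) = 0.6178·0.701 + 0.908272·0.299 = 0.433078 + 0.271573 = 0.704651
Restricting to configurations with actual fire present: 0.908272·0.299 = 0.271573.
So P(actual fire | detector, burnt toast) = 0.271573/0.704651 ≈ 0.385.

P(actual fire | detector, burnt toast) ≈ 0.385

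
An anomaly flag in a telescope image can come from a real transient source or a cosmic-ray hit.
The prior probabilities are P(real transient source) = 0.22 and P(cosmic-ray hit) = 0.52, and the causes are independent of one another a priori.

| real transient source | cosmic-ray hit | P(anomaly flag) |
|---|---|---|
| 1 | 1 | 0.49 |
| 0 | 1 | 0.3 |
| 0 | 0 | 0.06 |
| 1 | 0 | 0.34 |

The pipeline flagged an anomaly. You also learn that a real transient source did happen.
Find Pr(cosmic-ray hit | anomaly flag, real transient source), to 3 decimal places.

Enumerate both values of cosmic-ray hit and weight by the priors:
  P(anomaly flag | real transient source) = 0.34*0.48 + 0.49*0.52
        = 0.163200 + 0.254800 = 0.418000
Keeping only the cosmic-ray hit-present terms gives 0.254800, so
  P(cosmic-ray hit | anomaly flag, real transient source) = 0.254800 / 0.418000 ≈ 0.610

Pr(cosmic-ray hit | anomaly flag, real transient source) ≈ 0.610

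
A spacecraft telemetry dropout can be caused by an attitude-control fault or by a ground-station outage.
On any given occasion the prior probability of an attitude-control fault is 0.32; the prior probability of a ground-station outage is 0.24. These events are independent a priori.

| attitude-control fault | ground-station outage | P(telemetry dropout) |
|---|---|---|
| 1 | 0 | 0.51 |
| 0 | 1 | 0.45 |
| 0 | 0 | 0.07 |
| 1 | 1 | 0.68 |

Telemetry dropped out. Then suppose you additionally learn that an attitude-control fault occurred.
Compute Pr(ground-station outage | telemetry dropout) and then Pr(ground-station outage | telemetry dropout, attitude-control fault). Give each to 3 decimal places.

Pr(ground-station outage | telemetry dropout) ≈ 0.440; Pr(ground-station outage | telemetry dropout, attitude-control fault) ≈ 0.296

P(telemetry dropout) = 0.07×0.68×0.76 + 0.45×0.68×0.24 + 0.51×0.32×0.76 + 0.68×0.32×0.24 = 0.036176 + 0.073440 + 0.124032 + 0.052224 = 0.285872
The ground-station outage-present share is 0.073440 + 0.052224 = 0.125664.
P(ground-station outage | telemetry dropout) = 0.125664 / 0.285872 ≈ 0.440

With the extra evidence:
For the numerator, keep only ground-station outage=true terms: 0.68*0.24 = 0.163200
Normalizer over all consistent configurations: 0.51*0.76 + 0.68*0.24 = 0.550800
Posterior = 0.163200 / 0.550800 ≈ 0.296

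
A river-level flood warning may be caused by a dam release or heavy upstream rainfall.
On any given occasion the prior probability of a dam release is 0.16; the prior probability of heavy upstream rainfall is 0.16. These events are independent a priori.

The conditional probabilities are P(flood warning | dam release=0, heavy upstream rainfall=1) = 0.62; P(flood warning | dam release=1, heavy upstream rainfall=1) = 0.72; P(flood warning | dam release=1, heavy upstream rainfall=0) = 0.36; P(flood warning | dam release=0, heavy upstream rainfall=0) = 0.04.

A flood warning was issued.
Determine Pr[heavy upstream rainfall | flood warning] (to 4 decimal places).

P(flood warning) = 0.04×0.84×0.84 + 0.62×0.84×0.16 + 0.36×0.16×0.84 + 0.72×0.16×0.16 = 0.028224 + 0.083328 + 0.048384 + 0.018432 = 0.178368
Of this, 0.101760 comes from 0.083328 + 0.018432 (the heavy upstream rainfall=true cases).
P(heavy upstream rainfall | flood warning) = 0.101760 / 0.178368 ≈ 0.5705

Pr[heavy upstream rainfall | flood warning] ≈ 0.5705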